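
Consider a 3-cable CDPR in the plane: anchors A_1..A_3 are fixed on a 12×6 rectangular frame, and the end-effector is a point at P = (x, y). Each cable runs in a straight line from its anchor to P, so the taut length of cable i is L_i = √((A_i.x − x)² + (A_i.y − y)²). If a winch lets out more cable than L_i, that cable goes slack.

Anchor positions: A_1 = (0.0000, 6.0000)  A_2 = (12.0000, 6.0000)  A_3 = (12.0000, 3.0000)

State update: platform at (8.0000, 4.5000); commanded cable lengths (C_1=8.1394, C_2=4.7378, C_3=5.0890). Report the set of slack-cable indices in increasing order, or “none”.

2, 3

cable 1: L_1 = ‖A_1−P‖ = 8.1394;  C_1 = 8.1394 → taut
cable 2: L_2 = ‖A_2−P‖ = 4.2720;  C_2 = 4.7378 → slack
cable 3: L_3 = ‖A_3−P‖ = 4.2720;  C_3 = 5.0890 → slack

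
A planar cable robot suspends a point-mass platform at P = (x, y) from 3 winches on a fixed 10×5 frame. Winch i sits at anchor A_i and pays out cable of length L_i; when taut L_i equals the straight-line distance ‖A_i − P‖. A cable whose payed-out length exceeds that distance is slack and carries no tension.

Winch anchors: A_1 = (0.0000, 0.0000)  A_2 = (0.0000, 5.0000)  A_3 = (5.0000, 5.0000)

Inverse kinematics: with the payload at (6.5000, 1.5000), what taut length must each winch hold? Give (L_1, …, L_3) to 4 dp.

(6.6708, 7.3824, 3.8079)

L_1 = √((0.0000−6.5000)² + (0.0000−1.5000)²) = 6.6708
L_2 = √((0.0000−6.5000)² + (5.0000−1.5000)²) = 7.3824
L_3 = √((5.0000−6.5000)² + (5.0000−1.5000)²) = 3.8079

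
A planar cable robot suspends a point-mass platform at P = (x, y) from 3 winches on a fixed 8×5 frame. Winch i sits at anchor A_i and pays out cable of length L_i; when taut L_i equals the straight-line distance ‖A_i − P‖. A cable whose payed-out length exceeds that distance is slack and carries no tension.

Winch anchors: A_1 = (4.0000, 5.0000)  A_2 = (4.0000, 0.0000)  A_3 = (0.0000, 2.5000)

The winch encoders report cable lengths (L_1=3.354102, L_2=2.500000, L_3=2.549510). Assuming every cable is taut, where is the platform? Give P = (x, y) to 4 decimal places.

expand ‖A_i−P‖²=L_i² and subtract eq 1 (k_i ≔ ‖A_i‖²−L_i²)
k_1 = 16.0000+25.0000−11.2500 = 29.7500
eq1−eq2 → [0.0000  10.0000]·P = 20.0000
eq1−eq3 → [8.0000  5.0000]·P = 30.0000
2×2 solve → P = (2.5000, 2.0000)

(2.5000, 2.0000)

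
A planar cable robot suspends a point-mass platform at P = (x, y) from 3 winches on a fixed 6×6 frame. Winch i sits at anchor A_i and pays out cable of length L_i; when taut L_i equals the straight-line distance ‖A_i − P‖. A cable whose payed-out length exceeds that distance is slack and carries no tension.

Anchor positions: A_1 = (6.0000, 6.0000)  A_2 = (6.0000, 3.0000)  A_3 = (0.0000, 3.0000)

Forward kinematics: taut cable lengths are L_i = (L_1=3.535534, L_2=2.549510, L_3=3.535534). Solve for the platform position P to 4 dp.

expand ‖A_i−P‖²=L_i² and subtract eq 1 (k_i ≔ ‖A_i‖²−L_i²)
k_1 = 36.0000+36.0000−12.5000 = 59.5000
eq1−eq2 → [0.0000  6.0000]·P = 21.0000
eq1−eq3 → [12.0000  6.0000]·P = 63.0000
2×2 solve → P = (3.5000, 3.5000)

(3.5000, 3.5000)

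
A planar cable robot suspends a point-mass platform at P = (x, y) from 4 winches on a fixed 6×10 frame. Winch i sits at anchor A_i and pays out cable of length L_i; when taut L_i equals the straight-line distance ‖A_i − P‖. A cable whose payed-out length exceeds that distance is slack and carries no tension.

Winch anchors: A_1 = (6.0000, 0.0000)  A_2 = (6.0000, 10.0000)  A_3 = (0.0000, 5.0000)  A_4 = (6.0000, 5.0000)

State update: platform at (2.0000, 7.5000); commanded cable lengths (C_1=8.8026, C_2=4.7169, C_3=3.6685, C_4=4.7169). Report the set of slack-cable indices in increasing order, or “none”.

1, 3

cable 1: L_1 = ‖A_1−P‖ = 8.5000;  C_1 = 8.8026 → slack
cable 2: L_2 = ‖A_2−P‖ = 4.7170;  C_2 = 4.7169 → taut
cable 3: L_3 = ‖A_3−P‖ = 3.2016;  C_3 = 3.6685 → slack
cable 4: L_4 = ‖A_4−P‖ = 4.7170;  C_4 = 4.7169 → taut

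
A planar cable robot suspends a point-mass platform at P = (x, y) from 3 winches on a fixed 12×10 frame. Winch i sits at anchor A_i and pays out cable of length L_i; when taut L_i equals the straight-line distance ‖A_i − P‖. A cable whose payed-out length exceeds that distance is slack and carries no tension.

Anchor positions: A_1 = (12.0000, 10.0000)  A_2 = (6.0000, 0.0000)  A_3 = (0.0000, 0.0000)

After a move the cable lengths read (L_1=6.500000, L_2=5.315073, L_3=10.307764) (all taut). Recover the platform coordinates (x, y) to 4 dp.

(9.5000, 4.0000)

each cable: (A_i−P)·(A_i−P) = L_i²; let q_i = ‖A_i‖²−L_i²
q_1 = 144.0000+100.0000−42.2500 = 201.7500
row 1: 12.0000x + 20.0000y = 194.0000  (q_2=7.7500)
row 2: 24.0000x + 20.0000y = 308.0000  (q_3=-106.2500)
Cramer on rows 1–2 → x = 9.5000, y = 4.0000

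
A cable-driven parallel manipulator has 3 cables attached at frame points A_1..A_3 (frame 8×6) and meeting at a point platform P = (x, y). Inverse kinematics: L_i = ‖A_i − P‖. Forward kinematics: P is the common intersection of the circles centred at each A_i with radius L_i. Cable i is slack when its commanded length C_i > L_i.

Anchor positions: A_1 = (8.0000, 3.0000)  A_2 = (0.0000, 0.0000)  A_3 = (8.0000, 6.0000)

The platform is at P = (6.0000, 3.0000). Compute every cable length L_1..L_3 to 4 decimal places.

(2.0000, 6.7082, 3.6056)

L_1: Δ = A_1−P = (2.0000, 0.0000) → ‖Δ‖ = √4.0000 = 2.0000
L_2: Δ = A_2−P = (-6.0000, -3.0000) → ‖Δ‖ = √45.0000 = 6.7082
L_3: Δ = A_3−P = (2.0000, 3.0000) → ‖Δ‖ = √13.0000 = 3.6056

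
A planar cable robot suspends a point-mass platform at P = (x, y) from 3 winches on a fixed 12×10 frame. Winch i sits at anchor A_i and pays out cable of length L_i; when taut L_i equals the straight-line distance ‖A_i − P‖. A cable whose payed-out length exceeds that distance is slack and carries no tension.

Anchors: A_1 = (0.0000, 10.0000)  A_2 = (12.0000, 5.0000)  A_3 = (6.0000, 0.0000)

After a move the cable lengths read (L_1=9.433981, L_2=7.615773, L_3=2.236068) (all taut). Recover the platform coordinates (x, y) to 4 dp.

each cable: (A_i−P)·(A_i−P) = L_i²; let q_i = ‖A_i‖²−L_i²
q_1 = 0.0000+100.0000−89.0000 = 11.0000
row 1: -24.0000x + 10.0000y = -100.0000  (q_2=111.0000)
row 2: -12.0000x + 20.0000y = -20.0000  (q_3=31.0000)
Cramer on rows 1–2 → x = 5.0000, y = 2.0000

(5.0000, 2.0000)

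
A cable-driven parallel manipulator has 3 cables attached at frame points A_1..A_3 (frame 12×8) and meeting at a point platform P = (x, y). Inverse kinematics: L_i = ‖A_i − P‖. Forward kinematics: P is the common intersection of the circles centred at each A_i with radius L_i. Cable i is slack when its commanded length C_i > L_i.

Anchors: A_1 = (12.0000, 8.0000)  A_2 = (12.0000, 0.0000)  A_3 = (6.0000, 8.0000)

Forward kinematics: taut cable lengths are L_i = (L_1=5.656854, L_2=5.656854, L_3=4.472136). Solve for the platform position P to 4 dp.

(8.0000, 4.0000)

each cable: (A_i−P)·(A_i−P) = L_i²; let q_i = ‖A_i‖²−L_i²
q_1 = 144.0000+64.0000−32.0000 = 176.0000
row 1: 0.0000x + 16.0000y = 64.0000  (q_2=112.0000)
row 2: 12.0000x + 0.0000y = 96.0000  (q_3=80.0000)
Cramer on rows 1–2 → x = 8.0000, y = 4.0000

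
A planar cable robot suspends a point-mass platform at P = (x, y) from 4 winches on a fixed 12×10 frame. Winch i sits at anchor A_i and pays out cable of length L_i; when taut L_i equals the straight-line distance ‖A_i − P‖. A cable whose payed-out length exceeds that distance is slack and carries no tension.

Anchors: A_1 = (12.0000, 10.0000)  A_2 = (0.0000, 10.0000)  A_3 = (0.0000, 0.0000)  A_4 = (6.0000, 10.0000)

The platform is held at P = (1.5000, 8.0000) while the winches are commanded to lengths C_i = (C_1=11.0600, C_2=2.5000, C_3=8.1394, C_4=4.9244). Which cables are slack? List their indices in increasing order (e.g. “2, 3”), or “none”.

1

cable 1: √((10.5000)²+(2.0000)²)=10.6888, C_1=11.0600: slack
cable 2: √((-1.5000)²+(2.0000)²)=2.5000, C_2=2.5000: taut
cable 3: √((-1.5000)²+(-8.0000)²)=8.1394, C_3=8.1394: taut
cable 4: √((4.5000)²+(2.0000)²)=4.9244, C_4=4.9244: taut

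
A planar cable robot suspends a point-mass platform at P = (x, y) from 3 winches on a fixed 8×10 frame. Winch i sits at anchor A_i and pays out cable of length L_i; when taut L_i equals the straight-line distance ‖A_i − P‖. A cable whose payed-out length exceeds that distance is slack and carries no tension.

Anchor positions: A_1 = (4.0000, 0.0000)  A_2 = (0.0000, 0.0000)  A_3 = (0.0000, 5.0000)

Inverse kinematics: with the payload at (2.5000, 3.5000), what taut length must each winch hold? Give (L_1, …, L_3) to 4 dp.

L_1 = √((4.0000−2.5000)² + (0.0000−3.5000)²) = 3.8079
L_2 = √((0.0000−2.5000)² + (0.0000−3.5000)²) = 4.3012
L_3 = √((0.0000−2.5000)² + (5.0000−3.5000)²) = 2.9155

(3.8079, 4.3012, 2.9155)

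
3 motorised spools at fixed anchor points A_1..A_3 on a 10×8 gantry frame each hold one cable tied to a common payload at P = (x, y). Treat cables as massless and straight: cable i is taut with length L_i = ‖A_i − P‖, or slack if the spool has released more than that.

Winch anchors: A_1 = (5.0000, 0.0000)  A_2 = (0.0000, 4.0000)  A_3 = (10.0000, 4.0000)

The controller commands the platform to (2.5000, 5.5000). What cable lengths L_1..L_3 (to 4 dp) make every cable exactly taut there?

cable 1: Δx=2.5000, Δy=-5.5000; L_1 = √(Δx²+Δy²) = 6.0415
cable 2: Δx=-2.5000, Δy=-1.5000; L_2 = √(Δx²+Δy²) = 2.9155
cable 3: Δx=7.5000, Δy=-1.5000; L_3 = √(Δx²+Δy²) = 7.6485

(6.0415, 2.9155, 7.6485)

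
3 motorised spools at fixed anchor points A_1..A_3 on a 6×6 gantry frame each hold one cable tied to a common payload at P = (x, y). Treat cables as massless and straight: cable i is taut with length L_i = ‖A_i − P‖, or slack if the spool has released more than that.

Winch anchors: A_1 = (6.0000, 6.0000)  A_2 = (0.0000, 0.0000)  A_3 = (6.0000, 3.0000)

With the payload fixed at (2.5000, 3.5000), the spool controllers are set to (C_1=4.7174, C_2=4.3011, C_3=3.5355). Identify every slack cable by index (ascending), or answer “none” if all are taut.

i=1: geometric 4.3012 vs commanded 4.7174 ⇒ slack
i=2: geometric 4.3012 vs commanded 4.3011 ⇒ taut
i=3: geometric 3.5355 vs commanded 3.5355 ⇒ taut

1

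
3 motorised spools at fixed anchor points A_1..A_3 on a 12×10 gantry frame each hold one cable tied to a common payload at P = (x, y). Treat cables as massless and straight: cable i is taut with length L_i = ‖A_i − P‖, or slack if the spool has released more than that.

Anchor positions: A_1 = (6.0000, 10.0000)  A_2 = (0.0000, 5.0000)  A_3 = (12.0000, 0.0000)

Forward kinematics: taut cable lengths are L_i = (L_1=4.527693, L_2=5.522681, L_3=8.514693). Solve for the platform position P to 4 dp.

(5.5000, 5.5000)

circle eqns → linear via eq_j − eq_1; set k_j = A_j·A_j − L_j²
k_1 = 36.0000+100.0000−20.5000 = 115.5000
12.0000·x + 10.0000·y = k_1−k_2 = 121.0000
-12.0000·x + 20.0000·y = k_1−k_3 = 44.0000
solve first two rows → x=5.5000, y=5.5000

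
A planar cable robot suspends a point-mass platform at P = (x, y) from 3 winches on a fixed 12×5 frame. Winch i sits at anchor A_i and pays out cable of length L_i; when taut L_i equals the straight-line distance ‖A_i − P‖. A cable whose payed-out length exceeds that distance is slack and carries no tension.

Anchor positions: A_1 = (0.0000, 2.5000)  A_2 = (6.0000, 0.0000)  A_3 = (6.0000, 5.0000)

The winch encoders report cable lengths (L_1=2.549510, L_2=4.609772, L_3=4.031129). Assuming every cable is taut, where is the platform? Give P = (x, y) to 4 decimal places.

expand ‖A_i−P‖²=L_i² and subtract eq 1 (k_i ≔ ‖A_i‖²−L_i²)
k_1 = 0.0000+6.2500−6.5000 = -0.2500
eq1−eq2 → [-12.0000  5.0000]·P = -15.0000
eq1−eq3 → [-12.0000  -5.0000]·P = -45.0000
2×2 solve → P = (2.5000, 3.0000)

(2.5000, 3.0000)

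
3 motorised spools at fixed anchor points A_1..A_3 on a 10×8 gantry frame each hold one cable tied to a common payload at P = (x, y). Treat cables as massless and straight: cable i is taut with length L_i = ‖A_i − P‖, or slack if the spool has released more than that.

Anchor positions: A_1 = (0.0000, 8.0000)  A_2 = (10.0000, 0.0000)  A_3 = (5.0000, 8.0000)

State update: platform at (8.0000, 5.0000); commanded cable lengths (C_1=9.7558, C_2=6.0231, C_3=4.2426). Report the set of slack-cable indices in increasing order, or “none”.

i=1: geometric 8.5440 vs commanded 9.7558 ⇒ slack
i=2: geometric 5.3852 vs commanded 6.0231 ⇒ slack
i=3: geometric 4.2426 vs commanded 4.2426 ⇒ taut

1, 2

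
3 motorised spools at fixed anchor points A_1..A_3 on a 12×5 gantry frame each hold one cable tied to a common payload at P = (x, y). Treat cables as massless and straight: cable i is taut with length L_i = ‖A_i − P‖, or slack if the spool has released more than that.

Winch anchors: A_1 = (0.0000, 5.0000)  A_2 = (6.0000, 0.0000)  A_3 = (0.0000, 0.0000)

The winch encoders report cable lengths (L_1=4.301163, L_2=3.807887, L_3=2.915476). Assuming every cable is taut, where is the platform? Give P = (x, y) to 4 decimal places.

each cable: (A_i−P)·(A_i−P) = L_i²; let c_i = ‖A_i‖²−L_i²
c_1 = 0.0000+25.0000−18.5000 = 6.5000
row 1: -12.0000x + 10.0000y = -15.0000  (c_2=21.5000)
row 2: 0.0000x + 10.0000y = 15.0000  (c_3=-8.5000)
Cramer on rows 1–2 → x = 2.5000, y = 1.5000

(2.5000, 1.5000)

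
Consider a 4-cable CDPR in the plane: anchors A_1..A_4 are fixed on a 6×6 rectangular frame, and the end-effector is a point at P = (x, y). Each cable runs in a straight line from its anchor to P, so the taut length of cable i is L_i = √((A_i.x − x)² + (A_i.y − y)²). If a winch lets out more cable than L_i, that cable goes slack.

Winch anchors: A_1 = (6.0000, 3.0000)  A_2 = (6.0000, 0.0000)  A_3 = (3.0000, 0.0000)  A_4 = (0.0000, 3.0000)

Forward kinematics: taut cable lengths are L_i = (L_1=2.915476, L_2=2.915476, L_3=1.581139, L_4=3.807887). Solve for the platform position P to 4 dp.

(3.5000, 1.5000)

expand ‖A_i−P‖²=L_i² and subtract eq 1 (c_i ≔ ‖A_i‖²−L_i²)
c_1 = 36.0000+9.0000−8.5000 = 36.5000
eq1−eq2 → [0.0000  6.0000]·P = 9.0000
eq1−eq3 → [6.0000  6.0000]·P = 30.0000
eq1−eq4 → [12.0000  0.0000]·P = 42.0000
2×2 solve → P = (3.5000, 1.5000)
check cable 4: ‖A_4−P‖² = 14.5000 ≈ L_4² = 14.5000 ✓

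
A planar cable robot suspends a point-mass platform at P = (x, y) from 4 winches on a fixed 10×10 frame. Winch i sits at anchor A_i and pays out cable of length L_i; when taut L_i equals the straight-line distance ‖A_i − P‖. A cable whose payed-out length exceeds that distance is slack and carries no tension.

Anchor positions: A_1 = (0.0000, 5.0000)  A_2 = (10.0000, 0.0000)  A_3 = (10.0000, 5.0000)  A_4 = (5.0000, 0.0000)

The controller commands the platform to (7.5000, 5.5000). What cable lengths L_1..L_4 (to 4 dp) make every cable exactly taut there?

cable 1: Δx=-7.5000, Δy=-0.5000; L_1 = √(Δx²+Δy²) = 7.5166
cable 2: Δx=2.5000, Δy=-5.5000; L_2 = √(Δx²+Δy²) = 6.0415
cable 3: Δx=2.5000, Δy=-0.5000; L_3 = √(Δx²+Δy²) = 2.5495
cable 4: Δx=-2.5000, Δy=-5.5000; L_4 = √(Δx²+Δy²) = 6.0415

(7.5166, 6.0415, 2.5495, 6.0415)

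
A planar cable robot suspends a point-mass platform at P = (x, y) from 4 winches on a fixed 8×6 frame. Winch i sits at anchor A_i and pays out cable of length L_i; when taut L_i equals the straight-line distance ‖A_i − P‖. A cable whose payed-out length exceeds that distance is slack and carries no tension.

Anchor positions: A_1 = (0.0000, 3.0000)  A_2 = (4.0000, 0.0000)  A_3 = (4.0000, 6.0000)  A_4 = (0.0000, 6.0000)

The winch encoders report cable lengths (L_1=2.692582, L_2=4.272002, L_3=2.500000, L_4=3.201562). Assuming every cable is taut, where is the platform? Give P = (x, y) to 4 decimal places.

(2.5000, 4.0000)

circle eqns → linear via eq_j − eq_1; set c_j = A_j·A_j − L_j²
c_1 = 0.0000+9.0000−7.2500 = 1.7500
-8.0000·x + 6.0000·y = c_1−c_2 = 4.0000
-8.0000·x − 6.0000·y = c_1−c_3 = -44.0000
0.0000·x − 6.0000·y = c_1−c_4 = -24.0000
solve first two rows → x=2.5000, y=4.0000
check cable 4: ‖A_4−P‖² = 10.2500 ≈ L_4² = 10.2500 ✓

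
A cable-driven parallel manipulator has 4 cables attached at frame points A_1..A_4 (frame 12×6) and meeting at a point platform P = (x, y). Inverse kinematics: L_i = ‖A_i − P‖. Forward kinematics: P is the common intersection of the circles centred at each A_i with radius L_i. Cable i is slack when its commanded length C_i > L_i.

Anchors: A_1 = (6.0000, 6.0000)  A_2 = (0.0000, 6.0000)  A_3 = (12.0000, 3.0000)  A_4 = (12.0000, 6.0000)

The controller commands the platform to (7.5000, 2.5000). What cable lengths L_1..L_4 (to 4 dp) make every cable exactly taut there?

L_1 = √((6.0000−7.5000)² + (6.0000−2.5000)²) = 3.8079
L_2 = √((0.0000−7.5000)² + (6.0000−2.5000)²) = 8.2765
L_3 = √((12.0000−7.5000)² + (3.0000−2.5000)²) = 4.5277
L_4 = √((12.0000−7.5000)² + (6.0000−2.5000)²) = 5.7009

(3.8079, 8.2765, 4.5277, 5.7009)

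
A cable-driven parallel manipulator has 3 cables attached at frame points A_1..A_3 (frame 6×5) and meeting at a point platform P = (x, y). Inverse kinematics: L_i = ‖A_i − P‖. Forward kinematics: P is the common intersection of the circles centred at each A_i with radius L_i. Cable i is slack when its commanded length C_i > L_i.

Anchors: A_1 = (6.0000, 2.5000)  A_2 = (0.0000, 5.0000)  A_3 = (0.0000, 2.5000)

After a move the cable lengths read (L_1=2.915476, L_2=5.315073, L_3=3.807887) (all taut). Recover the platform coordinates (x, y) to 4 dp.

(3.5000, 1.0000)

circle eqns → linear via eq_j − eq_1; set c_j = A_j·A_j − L_j²
c_1 = 36.0000+6.2500−8.5000 = 33.7500
12.0000·x − 5.0000·y = c_1−c_2 = 37.0000
12.0000·x + 0.0000·y = c_1−c_3 = 42.0000
solve first two rows → x=3.5000, y=1.0000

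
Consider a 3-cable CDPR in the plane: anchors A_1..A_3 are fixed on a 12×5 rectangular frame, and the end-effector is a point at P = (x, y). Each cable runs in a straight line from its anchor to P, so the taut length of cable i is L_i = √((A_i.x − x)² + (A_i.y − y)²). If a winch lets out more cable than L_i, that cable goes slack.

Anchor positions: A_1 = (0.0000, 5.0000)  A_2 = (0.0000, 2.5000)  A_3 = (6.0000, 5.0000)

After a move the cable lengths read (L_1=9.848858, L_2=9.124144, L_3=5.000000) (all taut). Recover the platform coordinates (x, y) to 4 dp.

expand ‖A_i−P‖²=L_i² and subtract eq 1 (q_i ≔ ‖A_i‖²−L_i²)
q_1 = 0.0000+25.0000−97.0000 = -72.0000
eq1−eq2 → [0.0000  5.0000]·P = 5.0000
eq1−eq3 → [-12.0000  0.0000]·P = -108.0000
2×2 solve → P = (9.0000, 1.0000)

(9.0000, 1.0000)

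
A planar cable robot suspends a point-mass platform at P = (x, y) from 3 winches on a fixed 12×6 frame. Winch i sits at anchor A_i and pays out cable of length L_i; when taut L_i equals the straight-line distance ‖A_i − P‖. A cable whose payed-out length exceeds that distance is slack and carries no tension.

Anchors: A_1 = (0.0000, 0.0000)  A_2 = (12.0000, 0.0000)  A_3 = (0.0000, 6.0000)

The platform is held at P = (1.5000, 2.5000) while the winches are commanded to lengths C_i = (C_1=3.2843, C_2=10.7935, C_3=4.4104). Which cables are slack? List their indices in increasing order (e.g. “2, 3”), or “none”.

i=1: geometric 2.9155 vs commanded 3.2843 ⇒ slack
i=2: geometric 10.7935 vs commanded 10.7935 ⇒ taut
i=3: geometric 3.8079 vs commanded 4.4104 ⇒ slack

1, 3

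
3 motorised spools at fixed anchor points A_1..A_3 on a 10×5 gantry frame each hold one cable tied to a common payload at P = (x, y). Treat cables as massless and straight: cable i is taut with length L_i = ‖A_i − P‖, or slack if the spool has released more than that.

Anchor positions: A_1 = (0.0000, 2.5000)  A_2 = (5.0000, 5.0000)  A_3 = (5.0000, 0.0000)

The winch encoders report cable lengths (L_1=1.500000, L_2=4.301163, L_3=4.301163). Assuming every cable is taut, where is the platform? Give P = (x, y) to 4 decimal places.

(1.5000, 2.5000)

expand ‖A_i−P‖²=L_i² and subtract eq 1 (c_i ≔ ‖A_i‖²−L_i²)
c_1 = 0.0000+6.2500−2.2500 = 4.0000
eq1−eq2 → [-10.0000  -5.0000]·P = -27.5000
eq1−eq3 → [-10.0000  5.0000]·P = -2.5000
2×2 solve → P = (1.5000, 2.5000)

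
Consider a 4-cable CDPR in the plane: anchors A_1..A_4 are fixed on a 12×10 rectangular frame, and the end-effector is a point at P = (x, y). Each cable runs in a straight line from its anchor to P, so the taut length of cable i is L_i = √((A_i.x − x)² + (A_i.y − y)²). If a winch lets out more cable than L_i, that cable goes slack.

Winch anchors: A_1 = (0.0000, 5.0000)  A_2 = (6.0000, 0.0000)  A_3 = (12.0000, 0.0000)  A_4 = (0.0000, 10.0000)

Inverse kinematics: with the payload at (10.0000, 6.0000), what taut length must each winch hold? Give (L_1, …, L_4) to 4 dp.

L_1 = √((0.0000−10.0000)² + (5.0000−6.0000)²) = 10.0499
L_2 = √((6.0000−10.0000)² + (0.0000−6.0000)²) = 7.2111
L_3 = √((12.0000−10.0000)² + (0.0000−6.0000)²) = 6.3246
L_4 = √((0.0000−10.0000)² + (10.0000−6.0000)²) = 10.7703

(10.0499, 7.2111, 6.3246, 10.7703)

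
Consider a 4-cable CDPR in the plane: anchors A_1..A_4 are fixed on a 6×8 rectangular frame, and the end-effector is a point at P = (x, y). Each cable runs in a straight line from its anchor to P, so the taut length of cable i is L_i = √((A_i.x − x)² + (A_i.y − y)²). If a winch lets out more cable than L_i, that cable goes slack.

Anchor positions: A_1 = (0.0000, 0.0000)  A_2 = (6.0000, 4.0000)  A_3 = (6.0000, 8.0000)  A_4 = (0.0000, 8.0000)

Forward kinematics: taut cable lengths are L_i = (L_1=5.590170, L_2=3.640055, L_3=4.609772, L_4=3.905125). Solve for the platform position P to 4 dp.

each cable: (A_i−P)·(A_i−P) = L_i²; let k_i = ‖A_i‖²−L_i²
k_1 = 0.0000+0.0000−31.2500 = -31.2500
row 1: -12.0000x − 8.0000y = -70.0000  (k_2=38.7500)
row 2: -12.0000x − 16.0000y = -110.0000  (k_3=78.7500)
row 3: 0.0000x − 16.0000y = -80.0000  (k_4=48.7500)
Cramer on rows 1–2 → x = 2.5000, y = 5.0000
check cable 4: ‖A_4−P‖² = 15.2500 ≈ L_4² = 15.2500 ✓

(2.5000, 5.0000)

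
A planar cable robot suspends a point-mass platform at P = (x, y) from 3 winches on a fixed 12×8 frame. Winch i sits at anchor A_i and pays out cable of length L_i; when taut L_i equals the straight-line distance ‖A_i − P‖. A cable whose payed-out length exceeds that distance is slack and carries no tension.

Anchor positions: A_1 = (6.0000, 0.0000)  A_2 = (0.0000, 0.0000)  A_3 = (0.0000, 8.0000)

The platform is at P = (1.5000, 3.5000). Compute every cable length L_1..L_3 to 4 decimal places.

L_1: Δ = A_1−P = (4.5000, -3.5000) → ‖Δ‖ = √32.5000 = 5.7009
L_2: Δ = A_2−P = (-1.5000, -3.5000) → ‖Δ‖ = √14.5000 = 3.8079
L_3: Δ = A_3−P = (-1.5000, 4.5000) → ‖Δ‖ = √22.5000 = 4.7434

(5.7009, 3.8079, 4.7434)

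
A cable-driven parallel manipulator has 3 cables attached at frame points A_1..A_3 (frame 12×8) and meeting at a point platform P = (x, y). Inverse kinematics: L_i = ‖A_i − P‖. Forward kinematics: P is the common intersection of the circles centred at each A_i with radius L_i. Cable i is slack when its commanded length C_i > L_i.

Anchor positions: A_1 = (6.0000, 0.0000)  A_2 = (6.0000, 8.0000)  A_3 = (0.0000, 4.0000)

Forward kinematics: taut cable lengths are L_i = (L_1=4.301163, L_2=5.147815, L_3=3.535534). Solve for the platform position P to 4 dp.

(3.5000, 3.5000)

circle eqns → linear via eq_j − eq_1; set k_j = A_j·A_j − L_j²
k_1 = 36.0000+0.0000−18.5000 = 17.5000
0.0000·x − 16.0000·y = k_1−k_2 = -56.0000
12.0000·x − 8.0000·y = k_1−k_3 = 14.0000
solve first two rows → x=3.5000, y=3.5000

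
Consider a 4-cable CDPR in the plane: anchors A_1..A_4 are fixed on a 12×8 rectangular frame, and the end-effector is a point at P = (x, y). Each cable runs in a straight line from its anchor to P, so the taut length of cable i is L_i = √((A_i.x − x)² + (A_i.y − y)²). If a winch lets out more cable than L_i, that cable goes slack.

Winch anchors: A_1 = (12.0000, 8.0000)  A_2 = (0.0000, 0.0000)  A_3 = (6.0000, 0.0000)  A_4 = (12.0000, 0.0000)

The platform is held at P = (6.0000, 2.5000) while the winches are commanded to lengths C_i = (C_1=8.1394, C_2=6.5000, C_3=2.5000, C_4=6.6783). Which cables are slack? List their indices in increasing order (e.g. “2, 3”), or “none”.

4

i=1: geometric 8.1394 vs commanded 8.1394 ⇒ taut
i=2: geometric 6.5000 vs commanded 6.5000 ⇒ taut
i=3: geometric 2.5000 vs commanded 2.5000 ⇒ taut
i=4: geometric 6.5000 vs commanded 6.6783 ⇒ slack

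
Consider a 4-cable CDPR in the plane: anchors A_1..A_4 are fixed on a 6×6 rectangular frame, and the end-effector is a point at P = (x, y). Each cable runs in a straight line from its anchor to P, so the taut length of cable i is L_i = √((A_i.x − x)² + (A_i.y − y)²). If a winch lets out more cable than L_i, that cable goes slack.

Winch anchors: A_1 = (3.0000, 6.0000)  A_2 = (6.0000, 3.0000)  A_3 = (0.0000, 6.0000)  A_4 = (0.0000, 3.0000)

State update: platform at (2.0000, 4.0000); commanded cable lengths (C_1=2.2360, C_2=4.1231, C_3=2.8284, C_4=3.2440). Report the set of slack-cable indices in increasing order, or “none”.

4

cable 1: L_1 = ‖A_1−P‖ = 2.2361;  C_1 = 2.2360 → taut
cable 2: L_2 = ‖A_2−P‖ = 4.1231;  C_2 = 4.1231 → taut
cable 3: L_3 = ‖A_3−P‖ = 2.8284;  C_3 = 2.8284 → taut
cable 4: L_4 = ‖A_4−P‖ = 2.2361;  C_4 = 3.2440 → slack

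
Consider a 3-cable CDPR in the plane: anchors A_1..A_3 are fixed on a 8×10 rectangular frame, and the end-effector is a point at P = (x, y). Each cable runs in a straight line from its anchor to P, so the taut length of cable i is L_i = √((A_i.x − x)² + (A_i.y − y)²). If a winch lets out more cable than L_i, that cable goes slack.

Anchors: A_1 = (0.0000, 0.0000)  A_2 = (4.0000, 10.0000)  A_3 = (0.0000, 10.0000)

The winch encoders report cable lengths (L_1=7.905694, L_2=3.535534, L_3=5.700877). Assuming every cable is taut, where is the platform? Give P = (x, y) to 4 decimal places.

(4.5000, 6.5000)

circle eqns → linear via eq_j − eq_1; set k_j = A_j·A_j − L_j²
k_1 = 0.0000+0.0000−62.5000 = -62.5000
-8.0000·x − 20.0000·y = k_1−k_2 = -166.0000
0.0000·x − 20.0000·y = k_1−k_3 = -130.0000
solve first two rows → x=4.5000, y=6.5000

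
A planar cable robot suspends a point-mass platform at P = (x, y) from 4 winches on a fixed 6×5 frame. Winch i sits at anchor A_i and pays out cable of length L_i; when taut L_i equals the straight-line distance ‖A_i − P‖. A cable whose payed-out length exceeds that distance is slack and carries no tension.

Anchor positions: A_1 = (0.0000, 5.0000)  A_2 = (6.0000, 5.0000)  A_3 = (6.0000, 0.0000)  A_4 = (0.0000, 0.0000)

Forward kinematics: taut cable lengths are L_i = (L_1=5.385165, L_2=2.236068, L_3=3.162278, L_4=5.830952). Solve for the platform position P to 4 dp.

circle eqns → linear via eq_j − eq_1; set c_j = A_j·A_j − L_j²
c_1 = 0.0000+25.0000−29.0000 = -4.0000
-12.0000·x + 0.0000·y = c_1−c_2 = -60.0000
-12.0000·x + 10.0000·y = c_1−c_3 = -30.0000
0.0000·x + 10.0000·y = c_1−c_4 = 30.0000
solve first two rows → x=5.0000, y=3.0000
check cable 4: ‖A_4−P‖² = 34.0000 ≈ L_4² = 34.0000 ✓

(5.0000, 3.0000)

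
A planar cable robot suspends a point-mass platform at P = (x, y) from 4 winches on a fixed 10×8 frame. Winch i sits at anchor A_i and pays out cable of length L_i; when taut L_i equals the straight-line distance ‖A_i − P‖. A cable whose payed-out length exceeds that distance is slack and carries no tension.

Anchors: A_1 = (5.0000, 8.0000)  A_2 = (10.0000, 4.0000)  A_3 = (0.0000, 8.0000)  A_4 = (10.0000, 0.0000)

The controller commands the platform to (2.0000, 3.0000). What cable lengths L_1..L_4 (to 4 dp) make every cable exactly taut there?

(5.8310, 8.0623, 5.3852, 8.5440)

cable 1: Δx=3.0000, Δy=5.0000; L_1 = √(Δx²+Δy²) = 5.8310
cable 2: Δx=8.0000, Δy=1.0000; L_2 = √(Δx²+Δy²) = 8.0623
cable 3: Δx=-2.0000, Δy=5.0000; L_3 = √(Δx²+Δy²) = 5.3852
cable 4: Δx=8.0000, Δy=-3.0000; L_4 = √(Δx²+Δy²) = 8.5440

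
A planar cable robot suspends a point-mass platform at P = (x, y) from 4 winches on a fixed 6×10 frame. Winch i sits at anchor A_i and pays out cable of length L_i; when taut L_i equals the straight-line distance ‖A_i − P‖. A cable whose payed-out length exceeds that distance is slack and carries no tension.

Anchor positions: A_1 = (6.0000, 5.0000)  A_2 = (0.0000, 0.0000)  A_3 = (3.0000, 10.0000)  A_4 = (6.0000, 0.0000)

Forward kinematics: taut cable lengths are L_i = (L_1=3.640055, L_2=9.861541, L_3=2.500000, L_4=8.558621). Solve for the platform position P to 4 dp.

each cable: (A_i−P)·(A_i−P) = L_i²; let c_i = ‖A_i‖²−L_i²
c_1 = 36.0000+25.0000−13.2500 = 47.7500
row 1: 12.0000x + 10.0000y = 145.0000  (c_2=-97.2500)
row 2: 6.0000x − 10.0000y = -55.0000  (c_3=102.7500)
row 3: 0.0000x + 10.0000y = 85.0000  (c_4=-37.2500)
Cramer on rows 1–2 → x = 5.0000, y = 8.5000
check cable 4: ‖A_4−P‖² = 73.2500 ≈ L_4² = 73.2500 ✓

(5.0000, 8.5000)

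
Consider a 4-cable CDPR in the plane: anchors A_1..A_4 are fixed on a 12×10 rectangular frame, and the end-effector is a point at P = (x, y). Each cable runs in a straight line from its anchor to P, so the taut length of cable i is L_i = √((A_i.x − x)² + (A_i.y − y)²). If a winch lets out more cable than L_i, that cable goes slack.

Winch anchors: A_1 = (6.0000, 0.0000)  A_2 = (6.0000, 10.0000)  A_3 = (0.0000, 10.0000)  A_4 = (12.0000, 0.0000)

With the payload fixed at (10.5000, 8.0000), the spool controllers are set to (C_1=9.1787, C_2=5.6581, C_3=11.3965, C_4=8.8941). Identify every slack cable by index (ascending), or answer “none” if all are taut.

i=1: geometric 9.1788 vs commanded 9.1787 ⇒ taut
i=2: geometric 4.9244 vs commanded 5.6581 ⇒ slack
i=3: geometric 10.6888 vs commanded 11.3965 ⇒ slack
i=4: geometric 8.1394 vs commanded 8.8941 ⇒ slack

2, 3, 4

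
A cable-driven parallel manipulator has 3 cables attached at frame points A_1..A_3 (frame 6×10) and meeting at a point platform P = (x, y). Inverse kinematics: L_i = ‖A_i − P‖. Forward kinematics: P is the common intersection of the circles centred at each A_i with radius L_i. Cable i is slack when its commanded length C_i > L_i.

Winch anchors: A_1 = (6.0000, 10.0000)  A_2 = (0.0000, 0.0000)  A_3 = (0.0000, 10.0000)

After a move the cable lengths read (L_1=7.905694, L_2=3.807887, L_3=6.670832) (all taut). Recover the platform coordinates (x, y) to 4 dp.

(1.5000, 3.5000)

expand ‖A_i−P‖²=L_i² and subtract eq 1 (q_i ≔ ‖A_i‖²−L_i²)
q_1 = 36.0000+100.0000−62.5000 = 73.5000
eq1−eq2 → [12.0000  20.0000]·P = 88.0000
eq1−eq3 → [12.0000  0.0000]·P = 18.0000
2×2 solve → P = (1.5000, 3.5000)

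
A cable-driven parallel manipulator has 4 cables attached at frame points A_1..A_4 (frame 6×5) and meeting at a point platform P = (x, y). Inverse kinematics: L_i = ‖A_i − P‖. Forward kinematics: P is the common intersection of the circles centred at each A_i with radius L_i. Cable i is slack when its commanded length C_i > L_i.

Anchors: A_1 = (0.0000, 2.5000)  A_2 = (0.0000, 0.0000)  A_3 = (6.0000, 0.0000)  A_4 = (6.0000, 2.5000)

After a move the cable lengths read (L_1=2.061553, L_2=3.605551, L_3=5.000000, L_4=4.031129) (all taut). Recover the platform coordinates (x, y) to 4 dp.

(2.0000, 3.0000)

expand ‖A_i−P‖²=L_i² and subtract eq 1 (k_i ≔ ‖A_i‖²−L_i²)
k_1 = 0.0000+6.2500−4.2500 = 2.0000
eq1−eq2 → [0.0000  5.0000]·P = 15.0000
eq1−eq3 → [-12.0000  5.0000]·P = -9.0000
eq1−eq4 → [-12.0000  0.0000]·P = -24.0000
2×2 solve → P = (2.0000, 3.0000)
check cable 4: ‖A_4−P‖² = 16.2500 ≈ L_4² = 16.2500 ✓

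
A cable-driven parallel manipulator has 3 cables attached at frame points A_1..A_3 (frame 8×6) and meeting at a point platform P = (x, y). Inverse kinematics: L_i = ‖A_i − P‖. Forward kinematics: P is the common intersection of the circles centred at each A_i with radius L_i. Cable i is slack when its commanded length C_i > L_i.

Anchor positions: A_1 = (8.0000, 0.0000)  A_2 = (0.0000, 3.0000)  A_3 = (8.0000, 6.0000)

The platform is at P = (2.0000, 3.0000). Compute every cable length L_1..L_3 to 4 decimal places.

L_1: Δ = A_1−P = (6.0000, -3.0000) → ‖Δ‖ = √45.0000 = 6.7082
L_2: Δ = A_2−P = (-2.0000, 0.0000) → ‖Δ‖ = √4.0000 = 2.0000
L_3: Δ = A_3−P = (6.0000, 3.0000) → ‖Δ‖ = √45.0000 = 6.7082

(6.7082, 2.0000, 6.7082)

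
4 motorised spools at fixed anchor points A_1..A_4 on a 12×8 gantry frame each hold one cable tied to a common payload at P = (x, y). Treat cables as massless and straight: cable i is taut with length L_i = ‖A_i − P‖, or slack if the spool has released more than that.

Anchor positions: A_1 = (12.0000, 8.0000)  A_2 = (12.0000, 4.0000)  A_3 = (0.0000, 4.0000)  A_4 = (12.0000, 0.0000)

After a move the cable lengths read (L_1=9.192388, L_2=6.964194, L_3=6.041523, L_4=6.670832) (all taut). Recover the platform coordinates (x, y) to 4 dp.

(5.5000, 1.5000)

each cable: (A_i−P)·(A_i−P) = L_i²; let q_i = ‖A_i‖²−L_i²
q_1 = 144.0000+64.0000−84.5000 = 123.5000
row 1: 0.0000x + 8.0000y = 12.0000  (q_2=111.5000)
row 2: 24.0000x + 8.0000y = 144.0000  (q_3=-20.5000)
row 3: 0.0000x + 16.0000y = 24.0000  (q_4=99.5000)
Cramer on rows 1–2 → x = 5.5000, y = 1.5000
check cable 4: ‖A_4−P‖² = 44.5000 ≈ L_4² = 44.5000 ✓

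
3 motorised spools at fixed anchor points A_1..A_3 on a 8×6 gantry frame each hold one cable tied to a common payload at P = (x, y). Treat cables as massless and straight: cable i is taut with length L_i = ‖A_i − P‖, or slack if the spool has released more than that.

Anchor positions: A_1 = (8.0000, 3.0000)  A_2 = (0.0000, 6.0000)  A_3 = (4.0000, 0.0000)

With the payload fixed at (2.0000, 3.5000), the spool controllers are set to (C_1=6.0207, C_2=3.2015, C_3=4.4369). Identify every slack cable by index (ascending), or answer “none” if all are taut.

3

cable 1: L_1 = ‖A_1−P‖ = 6.0208;  C_1 = 6.0207 → taut
cable 2: L_2 = ‖A_2−P‖ = 3.2016;  C_2 = 3.2015 → taut
cable 3: L_3 = ‖A_3−P‖ = 4.0311;  C_3 = 4.4369 → slack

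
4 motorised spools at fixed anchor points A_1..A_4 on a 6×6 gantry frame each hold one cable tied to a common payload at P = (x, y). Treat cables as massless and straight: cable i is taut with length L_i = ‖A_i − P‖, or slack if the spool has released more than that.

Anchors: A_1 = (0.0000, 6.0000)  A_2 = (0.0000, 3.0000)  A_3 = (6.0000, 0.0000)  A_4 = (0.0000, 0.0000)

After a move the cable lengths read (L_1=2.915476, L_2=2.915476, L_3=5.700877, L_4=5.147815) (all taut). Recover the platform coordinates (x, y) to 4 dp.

(2.5000, 4.5000)

circle eqns → linear via eq_j − eq_1; set c_j = A_j·A_j − L_j²
c_1 = 0.0000+36.0000−8.5000 = 27.5000
0.0000·x + 6.0000·y = c_1−c_2 = 27.0000
-12.0000·x + 12.0000·y = c_1−c_3 = 24.0000
0.0000·x + 12.0000·y = c_1−c_4 = 54.0000
solve first two rows → x=2.5000, y=4.5000
check cable 4: ‖A_4−P‖² = 26.5000 ≈ L_4² = 26.5000 ✓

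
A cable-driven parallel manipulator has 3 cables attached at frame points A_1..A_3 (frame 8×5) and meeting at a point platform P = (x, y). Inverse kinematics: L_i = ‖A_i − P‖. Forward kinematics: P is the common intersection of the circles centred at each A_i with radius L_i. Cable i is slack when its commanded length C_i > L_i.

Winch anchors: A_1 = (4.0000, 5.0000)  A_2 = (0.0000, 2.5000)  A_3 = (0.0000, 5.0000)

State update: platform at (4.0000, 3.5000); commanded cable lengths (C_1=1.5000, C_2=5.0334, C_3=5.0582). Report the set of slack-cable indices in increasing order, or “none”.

2, 3

cable 1: √((0.0000)²+(1.5000)²)=1.5000, C_1=1.5000: taut
cable 2: √((-4.0000)²+(-1.0000)²)=4.1231, C_2=5.0334: slack
cable 3: √((-4.0000)²+(1.5000)²)=4.2720, C_3=5.0582: slack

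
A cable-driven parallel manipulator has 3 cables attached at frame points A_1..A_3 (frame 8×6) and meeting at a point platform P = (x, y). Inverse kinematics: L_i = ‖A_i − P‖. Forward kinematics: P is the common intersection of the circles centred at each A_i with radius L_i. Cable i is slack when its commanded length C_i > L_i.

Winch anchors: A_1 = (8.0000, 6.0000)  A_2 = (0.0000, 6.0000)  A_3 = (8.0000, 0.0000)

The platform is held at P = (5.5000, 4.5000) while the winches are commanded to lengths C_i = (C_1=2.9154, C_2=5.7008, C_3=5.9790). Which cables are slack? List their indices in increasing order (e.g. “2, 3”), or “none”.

3

cable 1: L_1 = ‖A_1−P‖ = 2.9155;  C_1 = 2.9154 → taut
cable 2: L_2 = ‖A_2−P‖ = 5.7009;  C_2 = 5.7008 → taut
cable 3: L_3 = ‖A_3−P‖ = 5.1478;  C_3 = 5.9790 → slack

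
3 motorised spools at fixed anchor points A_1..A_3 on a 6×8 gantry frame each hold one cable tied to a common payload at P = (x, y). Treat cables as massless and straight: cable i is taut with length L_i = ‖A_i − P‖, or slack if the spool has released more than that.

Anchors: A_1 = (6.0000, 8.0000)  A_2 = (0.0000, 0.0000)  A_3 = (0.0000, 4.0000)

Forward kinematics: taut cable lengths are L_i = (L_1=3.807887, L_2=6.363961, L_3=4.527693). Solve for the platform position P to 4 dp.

each cable: (A_i−P)·(A_i−P) = L_i²; let q_i = ‖A_i‖²−L_i²
q_1 = 36.0000+64.0000−14.5000 = 85.5000
row 1: 12.0000x + 16.0000y = 126.0000  (q_2=-40.5000)
row 2: 12.0000x + 8.0000y = 90.0000  (q_3=-4.5000)
Cramer on rows 1–2 → x = 4.5000, y = 4.5000

(4.5000, 4.5000)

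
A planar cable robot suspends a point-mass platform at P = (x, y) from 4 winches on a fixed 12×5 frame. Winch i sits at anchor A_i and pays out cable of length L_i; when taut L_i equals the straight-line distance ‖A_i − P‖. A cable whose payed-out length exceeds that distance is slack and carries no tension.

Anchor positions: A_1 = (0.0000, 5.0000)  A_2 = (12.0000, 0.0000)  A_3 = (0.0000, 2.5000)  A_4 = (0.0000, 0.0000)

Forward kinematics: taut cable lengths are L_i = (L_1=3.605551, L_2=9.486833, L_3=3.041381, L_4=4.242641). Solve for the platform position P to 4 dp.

(3.0000, 3.0000)

circle eqns → linear via eq_j − eq_1; set q_j = A_j·A_j − L_j²
q_1 = 0.0000+25.0000−13.0000 = 12.0000
-24.0000·x + 10.0000·y = q_1−q_2 = -42.0000
0.0000·x + 5.0000·y = q_1−q_3 = 15.0000
0.0000·x + 10.0000·y = q_1−q_4 = 30.0000
solve first two rows → x=3.0000, y=3.0000
check cable 4: ‖A_4−P‖² = 18.0000 ≈ L_4² = 18.0000 ✓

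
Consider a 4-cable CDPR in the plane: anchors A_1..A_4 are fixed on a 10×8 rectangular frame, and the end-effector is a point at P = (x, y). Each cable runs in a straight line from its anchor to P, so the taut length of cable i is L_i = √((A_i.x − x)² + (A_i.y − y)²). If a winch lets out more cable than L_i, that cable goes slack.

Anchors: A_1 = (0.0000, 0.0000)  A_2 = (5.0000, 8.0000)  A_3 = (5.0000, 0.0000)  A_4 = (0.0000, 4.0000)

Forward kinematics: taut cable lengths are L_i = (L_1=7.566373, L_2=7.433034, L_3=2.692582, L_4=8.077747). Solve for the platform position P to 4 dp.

each cable: (A_i−P)·(A_i−P) = L_i²; let k_i = ‖A_i‖²−L_i²
k_1 = 0.0000+0.0000−57.2500 = -57.2500
row 1: -10.0000x − 16.0000y = -91.0000  (k_2=33.7500)
row 2: -10.0000x + 0.0000y = -75.0000  (k_3=17.7500)
row 3: 0.0000x − 8.0000y = -8.0000  (k_4=-49.2500)
Cramer on rows 1–2 → x = 7.5000, y = 1.0000
check cable 4: ‖A_4−P‖² = 65.2500 ≈ L_4² = 65.2500 ✓

(7.5000, 1.0000)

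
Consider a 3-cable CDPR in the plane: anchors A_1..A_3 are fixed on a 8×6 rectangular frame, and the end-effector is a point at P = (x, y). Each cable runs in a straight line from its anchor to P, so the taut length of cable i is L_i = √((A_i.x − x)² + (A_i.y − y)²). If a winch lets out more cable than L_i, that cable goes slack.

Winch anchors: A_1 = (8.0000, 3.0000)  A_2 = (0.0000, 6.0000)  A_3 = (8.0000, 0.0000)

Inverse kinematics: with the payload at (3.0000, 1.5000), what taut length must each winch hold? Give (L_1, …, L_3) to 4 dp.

(5.2202, 5.4083, 5.2202)

cable 1: Δx=5.0000, Δy=1.5000; L_1 = √(Δx²+Δy²) = 5.2202
cable 2: Δx=-3.0000, Δy=4.5000; L_2 = √(Δx²+Δy²) = 5.4083
cable 3: Δx=5.0000, Δy=-1.5000; L_3 = √(Δx²+Δy²) = 5.2202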